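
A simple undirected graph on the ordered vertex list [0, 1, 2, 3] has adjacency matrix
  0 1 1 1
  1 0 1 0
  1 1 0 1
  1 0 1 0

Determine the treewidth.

2

A width-2 tree decomposition is:
Bags: B1 = {0, 1, 2}  B2 = {0, 2, 3}
Tree: B1–B2
The largest bag has 3 vertices, giving width 2; this decomposition certifies tw(G) ≤ 2. For the lower bound, the 3 vertices {0, 1, 2} are pairwise adjacent, and any tree decomposition puts a clique entirely inside one bag — forcing width ≥ 2. Combining the bounds, tw(G) = 2.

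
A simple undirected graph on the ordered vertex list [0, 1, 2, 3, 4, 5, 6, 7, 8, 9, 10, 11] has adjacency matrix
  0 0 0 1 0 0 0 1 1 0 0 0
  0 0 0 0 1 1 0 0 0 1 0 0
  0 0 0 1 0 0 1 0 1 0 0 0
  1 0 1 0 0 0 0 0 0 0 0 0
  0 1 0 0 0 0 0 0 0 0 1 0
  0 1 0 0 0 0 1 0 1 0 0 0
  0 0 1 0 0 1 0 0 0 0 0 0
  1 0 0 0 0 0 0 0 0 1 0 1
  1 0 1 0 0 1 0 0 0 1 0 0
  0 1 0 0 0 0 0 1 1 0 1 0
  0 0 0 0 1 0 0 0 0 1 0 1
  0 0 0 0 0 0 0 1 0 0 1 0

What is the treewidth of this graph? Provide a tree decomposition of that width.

Treewidth 3.
Bags: B1 = {0, 2, 3, 6}  B2 = {0, 2, 6, 8}  B3 = {0, 5, 6, 8}  B4 = {0, 5, 7, 8}  B5 = {5, 7, 8, 9}  B6 = {1, 5, 7, 9}  B7 = {1, 7, 9, 11}  B8 = {1, 9, 10, 11}  B9 = {1, 4, 10, 11}
Tree: B1–B2, B2–B3, B3–B4, B4–B5, B5–B6, B6–B7, B7–B8, B8–B9

Every bag has size at most 4, so the width is 4 − 1 = 3 and tw(G) ≤ 3. For the lower bound: the 4 vertex sets {2,3,6}, {0}, {8}, {1,5,7,9} are disjoint, each induces a connected subgraph, and every pair is joined by at least one edge of G. Contracting each set to a single vertex therefore yields K_{4} as a minor, and since treewidth is minor-monotone, tw(G) ≥ tw(K_{4}) = 3. Hence tw(G) = 3 exactly.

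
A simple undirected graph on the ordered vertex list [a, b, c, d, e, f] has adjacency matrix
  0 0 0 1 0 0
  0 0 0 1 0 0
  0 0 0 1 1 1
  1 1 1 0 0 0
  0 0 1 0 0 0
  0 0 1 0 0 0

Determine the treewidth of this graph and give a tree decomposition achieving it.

Every bag has size at most 2, so the width is 2 − 1 = 1 and tw(G) ≤ 1. Since G has at least one edge (e.g. c–d), it is not an edgeless graph, so tw(G) ≥ 1. Hence tw(G) = 1 exactly.

Treewidth 1.
One optimal decomposition is:
Bags: B1 = {c, d}  B2 = {c, e}  B3 = {c, f}  B4 = {b, d}  B5 = {a, d}
Tree: B1–B2, B2–B3, B1–B4, B4–B5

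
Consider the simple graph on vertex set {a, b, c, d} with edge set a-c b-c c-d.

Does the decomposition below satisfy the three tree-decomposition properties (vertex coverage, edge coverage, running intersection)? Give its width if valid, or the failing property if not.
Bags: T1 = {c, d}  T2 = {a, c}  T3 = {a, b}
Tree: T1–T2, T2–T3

A tree decomposition must satisfy three properties: every vertex lies in some bag; for every edge, both endpoints lie together in some bag; and for every vertex, the bags containing it form a connected subtree. Here edge (c,b) lies in no bag, so the decomposition is invalid.

No — edge (c,b) lies in no bag.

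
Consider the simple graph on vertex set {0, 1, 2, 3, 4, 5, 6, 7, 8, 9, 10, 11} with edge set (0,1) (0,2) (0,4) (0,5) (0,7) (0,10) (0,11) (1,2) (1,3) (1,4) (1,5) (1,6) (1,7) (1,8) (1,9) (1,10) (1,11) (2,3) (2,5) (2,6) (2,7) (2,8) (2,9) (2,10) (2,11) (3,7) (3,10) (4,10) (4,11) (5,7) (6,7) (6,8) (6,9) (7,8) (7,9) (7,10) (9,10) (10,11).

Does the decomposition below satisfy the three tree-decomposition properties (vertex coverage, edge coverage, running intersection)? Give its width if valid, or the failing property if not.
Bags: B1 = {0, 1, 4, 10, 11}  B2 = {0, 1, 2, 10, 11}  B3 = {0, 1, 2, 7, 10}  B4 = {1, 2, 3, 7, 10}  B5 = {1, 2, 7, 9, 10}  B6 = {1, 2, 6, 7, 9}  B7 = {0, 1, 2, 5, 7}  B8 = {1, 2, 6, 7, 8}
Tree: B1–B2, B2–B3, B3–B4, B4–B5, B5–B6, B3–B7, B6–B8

Yes; width 4.

Vertex coverage: the bags together contain {0, 1, 2, 3, 4, 5, 6, 7, 8, 9, 10, 11}, the full vertex set. Edge coverage: each edge of G has both endpoints in at least one bag. Running intersection: for every vertex, the bags containing it form a connected subtree. All three properties hold, so this is a valid tree decomposition of width max|bag| − 1 = 4, and hence tw(G) ≤ 4.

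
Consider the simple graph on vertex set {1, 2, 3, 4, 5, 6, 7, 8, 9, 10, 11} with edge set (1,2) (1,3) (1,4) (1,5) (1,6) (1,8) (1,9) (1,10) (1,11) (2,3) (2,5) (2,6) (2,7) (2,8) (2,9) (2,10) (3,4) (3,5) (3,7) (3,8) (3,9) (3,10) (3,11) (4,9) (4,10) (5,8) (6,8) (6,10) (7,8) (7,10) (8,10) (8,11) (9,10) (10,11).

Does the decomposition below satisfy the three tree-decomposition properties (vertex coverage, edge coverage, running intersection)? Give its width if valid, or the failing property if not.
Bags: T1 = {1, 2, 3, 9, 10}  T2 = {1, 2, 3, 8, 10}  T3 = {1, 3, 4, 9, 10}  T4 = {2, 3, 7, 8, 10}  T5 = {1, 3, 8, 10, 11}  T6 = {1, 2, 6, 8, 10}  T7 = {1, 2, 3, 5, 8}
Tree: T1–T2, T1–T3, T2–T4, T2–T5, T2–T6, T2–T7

Yes; width 4.

Vertex coverage: the bags together contain {1, 2, 3, 4, 5, 6, 7, 8, 9, 10, 11}, the full vertex set. Edge coverage: each edge of G has both endpoints in at least one bag. Running intersection: for every vertex, the bags containing it form a connected subtree. All three properties hold, so this is a valid tree decomposition of width max|bag| − 1 = 4, and hence tw(G) ≤ 4.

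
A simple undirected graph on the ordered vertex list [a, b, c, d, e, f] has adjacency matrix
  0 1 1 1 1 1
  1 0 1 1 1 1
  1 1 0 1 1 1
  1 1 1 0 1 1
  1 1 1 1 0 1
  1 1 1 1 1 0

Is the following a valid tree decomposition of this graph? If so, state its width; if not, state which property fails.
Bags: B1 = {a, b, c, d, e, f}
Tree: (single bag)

Every vertex of G appears in some bag (union = {a, b, c, d, e, f}); every edge is covered by a bag; and for each vertex v the set of bags containing v is connected in the bag tree. The decomposition is therefore valid. The largest bag has 6 vertices, so the width is 5.

Yes; width 5.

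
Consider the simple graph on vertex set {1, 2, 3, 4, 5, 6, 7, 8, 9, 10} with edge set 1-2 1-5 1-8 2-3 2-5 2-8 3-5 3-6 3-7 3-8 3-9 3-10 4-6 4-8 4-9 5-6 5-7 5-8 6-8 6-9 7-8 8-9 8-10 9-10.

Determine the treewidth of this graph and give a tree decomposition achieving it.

Each bag holds 4 vertices, so the decomposition has width 3, which upper-bounds the treewidth. For the lower bound, the 4 vertices {1, 2, 5, 8} are pairwise adjacent, and any tree decomposition puts a clique entirely inside one bag — forcing width ≥ 3. Combining the bounds, tw(G) = 3.

Treewidth 3.
Bags: B1 = {3, 5, 7, 8}  B2 = {2, 3, 5, 8}  B3 = {3, 5, 6, 8}  B4 = {1, 2, 5, 8}  B5 = {3, 6, 8, 9}  B6 = {3, 8, 9, 10}  B7 = {4, 6, 8, 9}
Tree: B1–B2, B2–B3, B2–B4, B3–B5, B5–B6, B5–B7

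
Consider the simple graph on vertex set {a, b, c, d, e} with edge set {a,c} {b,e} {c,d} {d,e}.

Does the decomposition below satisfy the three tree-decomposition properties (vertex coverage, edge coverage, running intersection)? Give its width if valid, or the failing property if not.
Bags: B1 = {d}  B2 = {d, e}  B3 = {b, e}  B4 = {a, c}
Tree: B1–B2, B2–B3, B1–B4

A tree decomposition must satisfy three properties: every vertex lies in some bag; for every edge, both endpoints lie together in some bag; and for every vertex, the bags containing it form a connected subtree. Here edge (c,d) lies in no bag, so the decomposition is invalid.

No — edge (c,d) lies in no bag.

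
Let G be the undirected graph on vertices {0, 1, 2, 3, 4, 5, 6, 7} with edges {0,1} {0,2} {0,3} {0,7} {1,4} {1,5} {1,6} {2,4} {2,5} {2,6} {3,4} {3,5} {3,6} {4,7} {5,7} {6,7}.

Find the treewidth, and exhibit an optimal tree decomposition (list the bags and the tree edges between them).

The largest bag has 5 vertices, giving width 4; this decomposition certifies tw(G) ≤ 4. For the lower bound: the 5 vertex sets {1,4}, {5,7}, {2,6}, {0}, {3} are disjoint, each induces a connected subgraph, and every pair is joined by at least one edge of G. Contracting each set to a single vertex therefore yields K_{5} as a minor, and since treewidth is minor-monotone, tw(G) ≥ tw(K_{5}) = 4. Hence tw(G) = 4 exactly.

Treewidth 4.
One optimal decomposition is:
Bags: B1 = {0, 1, 4, 5, 6}  B2 = {0, 4, 5, 6, 7}  B3 = {0, 2, 4, 5, 6}  B4 = {0, 3, 4, 5, 6}
Tree: B1–B2, B2–B3, B3–B4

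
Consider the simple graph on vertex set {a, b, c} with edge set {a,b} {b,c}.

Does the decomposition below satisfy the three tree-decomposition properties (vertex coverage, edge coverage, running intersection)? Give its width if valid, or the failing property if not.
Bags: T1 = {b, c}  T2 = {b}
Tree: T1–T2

No — vertex a appears in no bag.

A tree decomposition must satisfy three properties: every vertex lies in some bag; for every edge, both endpoints lie together in some bag; and for every vertex, the bags containing it form a connected subtree. Here vertex a appears in no bag, so the decomposition is invalid.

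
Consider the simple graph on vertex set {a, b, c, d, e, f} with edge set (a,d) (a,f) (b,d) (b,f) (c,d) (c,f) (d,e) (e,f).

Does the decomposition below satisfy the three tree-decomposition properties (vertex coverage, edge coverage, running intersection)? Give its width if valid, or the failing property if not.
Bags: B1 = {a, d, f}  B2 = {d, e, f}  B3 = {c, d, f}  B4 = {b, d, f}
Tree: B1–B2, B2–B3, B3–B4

Checking the three conditions: (i) the bags cover all of {a, b, c, d, e, f}; (ii) for each edge, some bag contains both endpoints; (iii) the bags containing any fixed vertex form a subtree. All hold, so the decomposition is valid with width 3 − 1 = 2.

Yes; width 2.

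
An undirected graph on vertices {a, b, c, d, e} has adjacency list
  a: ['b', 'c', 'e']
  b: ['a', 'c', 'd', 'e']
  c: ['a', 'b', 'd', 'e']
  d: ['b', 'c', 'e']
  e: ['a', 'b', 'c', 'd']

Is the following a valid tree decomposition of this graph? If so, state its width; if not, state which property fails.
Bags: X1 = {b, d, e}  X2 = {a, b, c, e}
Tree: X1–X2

A tree decomposition must satisfy three properties: every vertex lies in some bag; for every edge, both endpoints lie together in some bag; and for every vertex, the bags containing it form a connected subtree. Here edge (c,d) lies in no bag, so the decomposition is invalid.

No — edge (c,d) lies in no bag.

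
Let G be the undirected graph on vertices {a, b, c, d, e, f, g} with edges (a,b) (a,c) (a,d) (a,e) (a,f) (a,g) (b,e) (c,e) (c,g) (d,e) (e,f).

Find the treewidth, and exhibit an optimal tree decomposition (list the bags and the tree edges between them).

Treewidth 2.
One such decomposition:
Bags: B1 = {a, c, e}  B2 = {a, e, f}  B3 = {a, c, g}  B4 = {a, b, e}  B5 = {a, d, e}
Tree: B1–B2, B1–B3, B2–B4, B2–B5

Every bag has size at most 3, so the width is 3 − 1 = 2 and tw(G) ≤ 2. For the lower bound, the 3 vertices {a, c, g} are pairwise adjacent, and any tree decomposition puts a clique entirely inside one bag — forcing width ≥ 2. The upper and lower bounds meet at 2, so that is the treewidth.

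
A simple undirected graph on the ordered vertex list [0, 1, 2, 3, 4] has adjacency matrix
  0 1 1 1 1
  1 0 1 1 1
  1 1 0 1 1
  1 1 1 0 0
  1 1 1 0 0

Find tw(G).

A width-3 tree decomposition is:
Bags: B1 = {0, 1, 2, 3}  B2 = {0, 1, 2, 4}
Tree: B1–B2
The largest bag has 4 vertices, giving width 3; this decomposition certifies tw(G) ≤ 3. Conversely, {0, 1, 2, 3} is a clique of size 4, and the vertices of any clique must share a bag in every tree decomposition; so some bag has ≥ 4 vertices and tw(G) ≥ 3. Therefore the treewidth is 3.

3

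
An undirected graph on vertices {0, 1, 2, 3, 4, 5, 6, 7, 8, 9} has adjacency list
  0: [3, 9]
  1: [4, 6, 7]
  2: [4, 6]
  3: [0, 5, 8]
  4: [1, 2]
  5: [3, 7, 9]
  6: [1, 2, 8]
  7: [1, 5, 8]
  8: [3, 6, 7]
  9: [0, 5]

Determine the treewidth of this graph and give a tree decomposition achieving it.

Every bag has size at most 3, so the width is 3 − 1 = 2 and tw(G) ≤ 2. The edges 0–9–5–3–0 form a cycle, so G is not a tree and its treewidth is at least 2. Combining the bounds, tw(G) = 2.

Treewidth 2.
One such decomposition:
Bags: B1 = {0, 3, 9}  B2 = {3, 5, 9}  B3 = {3, 5, 8}  B4 = {5, 7, 8}  B5 = {6, 7, 8}  B6 = {1, 6, 7}  B7 = {1, 2, 6}  B8 = {1, 2, 4}
Tree: B1–B2, B2–B3, B3–B4, B4–B5, B5–B6, B6–B7, B7–B8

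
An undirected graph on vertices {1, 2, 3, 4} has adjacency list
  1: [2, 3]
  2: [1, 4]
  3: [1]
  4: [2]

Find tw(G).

1

A width-1 tree decomposition is:
Bags: B1 = {1, 3}  B2 = {1, 2}  B3 = {2, 4}
Tree: B1–B2, B2–B3
The largest bag has 2 vertices, giving width 1; this decomposition certifies tw(G) ≤ 1. Any graph with an edge has treewidth ≥ 1, and G has the edge 3–1. Therefore the treewidth is 1.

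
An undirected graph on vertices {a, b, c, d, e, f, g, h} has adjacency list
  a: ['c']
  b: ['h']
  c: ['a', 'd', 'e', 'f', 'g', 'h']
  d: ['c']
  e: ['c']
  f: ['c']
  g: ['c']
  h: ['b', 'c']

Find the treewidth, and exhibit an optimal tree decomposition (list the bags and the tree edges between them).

Treewidth 1.
Bags: B1 = {c, h}  B2 = {c, f}  B3 = {c, d}  B4 = {b, h}  B5 = {a, c}  B6 = {c, g}  B7 = {c, e}
Tree: B1–B2, B1–B3, B1–B4, B1–B5, B2–B6, B6–B7

Every bag has size at most 2, so the width is 2 − 1 = 1 and tw(G) ≤ 1. Any graph with an edge has treewidth ≥ 1, and G has the edge c–h. Combining the bounds, tw(G) = 1.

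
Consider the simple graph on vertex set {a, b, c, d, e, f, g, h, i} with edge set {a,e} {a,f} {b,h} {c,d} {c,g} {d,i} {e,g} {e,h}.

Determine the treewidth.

1

A width-1 tree decomposition is:
Bags: B1 = {a, e}  B2 = {e, h}  B3 = {a, f}  B4 = {e, g}  B5 = {b, h}  B6 = {c, g}  B7 = {c, d}  B8 = {d, i}
Tree: B1–B2, B1–B3, B2–B4, B2–B5, B4–B6, B6–B7, B7–B8
Every bag has size at most 2, so the width is 2 − 1 = 1 and tw(G) ≤ 1. Any graph with an edge has treewidth ≥ 1, and G has the edge e–a. Therefore the treewidth is 1.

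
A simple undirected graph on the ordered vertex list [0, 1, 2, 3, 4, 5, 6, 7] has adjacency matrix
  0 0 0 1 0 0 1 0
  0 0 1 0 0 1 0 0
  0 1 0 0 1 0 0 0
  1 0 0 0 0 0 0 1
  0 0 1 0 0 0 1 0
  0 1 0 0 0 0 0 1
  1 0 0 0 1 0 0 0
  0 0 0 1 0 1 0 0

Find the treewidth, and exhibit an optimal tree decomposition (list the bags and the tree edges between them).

Treewidth 2.
One optimal decomposition is:
Bags: B1 = {1, 2, 5}  B2 = {2, 4, 5}  B3 = {4, 5, 6}  B4 = {0, 5, 6}  B5 = {0, 3, 5}  B6 = {3, 5, 7}
Tree: B1–B2, B2–B3, B3–B4, B4–B5, B5–B6

Every bag has size at most 3, so the width is 3 − 1 = 2 and tw(G) ≤ 2. The edges 5–1–2–4–6–0–3–7–5 form a cycle, so G is not a tree and its treewidth is at least 2. Therefore the treewidth is 2.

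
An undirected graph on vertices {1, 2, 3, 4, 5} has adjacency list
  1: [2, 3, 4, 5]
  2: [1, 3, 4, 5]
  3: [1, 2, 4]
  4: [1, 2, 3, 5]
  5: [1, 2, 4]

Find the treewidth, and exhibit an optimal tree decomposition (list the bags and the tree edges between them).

Every bag has size at most 4, so the width is 4 − 1 = 3 and tw(G) ≤ 3. Conversely, {1, 2, 3, 4} is a clique of size 4, and the vertices of any clique must share a bag in every tree decomposition; so some bag has ≥ 4 vertices and tw(G) ≥ 3. The upper and lower bounds meet at 3, so that is the treewidth.

Treewidth 3.
One optimal decomposition is:
Bags: B1 = {1, 2, 4, 5}  B2 = {1, 2, 3, 4}
Tree: B1–B2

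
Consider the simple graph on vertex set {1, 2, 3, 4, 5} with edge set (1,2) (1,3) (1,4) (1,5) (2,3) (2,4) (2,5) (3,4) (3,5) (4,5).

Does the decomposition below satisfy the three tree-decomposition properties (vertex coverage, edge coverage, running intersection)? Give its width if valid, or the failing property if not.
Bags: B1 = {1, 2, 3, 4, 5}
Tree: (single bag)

Yes; width 4.

Vertex coverage: the bags together contain {1, 2, 3, 4, 5}, the full vertex set. Edge coverage: each edge of G has both endpoints in at least one bag. Running intersection: for every vertex, the bags containing it form a connected subtree. All three properties hold, so this is a valid tree decomposition of width max|bag| − 1 = 4, and hence tw(G) ≤ 4.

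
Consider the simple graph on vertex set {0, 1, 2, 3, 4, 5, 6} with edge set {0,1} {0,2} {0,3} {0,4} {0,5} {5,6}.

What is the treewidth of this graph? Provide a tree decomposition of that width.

Every bag has size at most 2, so the width is 2 − 1 = 1 and tw(G) ≤ 1. Any graph with an edge has treewidth ≥ 1, and G has the edge 0–4. Combining the bounds, tw(G) = 1.

Treewidth 1.
Bags: B1 = {0, 4}  B2 = {0, 5}  B3 = {0, 1}  B4 = {0, 2}  B5 = {0, 3}  B6 = {5, 6}
Tree: B1–B2, B2–B3, B2–B4, B4–B5, B2–B6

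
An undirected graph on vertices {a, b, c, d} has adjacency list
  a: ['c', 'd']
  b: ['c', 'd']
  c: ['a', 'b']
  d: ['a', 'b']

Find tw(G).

A width-2 tree decomposition is:
Bags: B1 = {b, c, d}  B2 = {a, c, d}
Tree: B1–B2
Every bag has size at most 3, so the width is 3 − 1 = 2 and tw(G) ≤ 2. The edges c–b–d–a–c form a cycle, so G is not a tree and its treewidth is at least 2. Combining the bounds, tw(G) = 2.

2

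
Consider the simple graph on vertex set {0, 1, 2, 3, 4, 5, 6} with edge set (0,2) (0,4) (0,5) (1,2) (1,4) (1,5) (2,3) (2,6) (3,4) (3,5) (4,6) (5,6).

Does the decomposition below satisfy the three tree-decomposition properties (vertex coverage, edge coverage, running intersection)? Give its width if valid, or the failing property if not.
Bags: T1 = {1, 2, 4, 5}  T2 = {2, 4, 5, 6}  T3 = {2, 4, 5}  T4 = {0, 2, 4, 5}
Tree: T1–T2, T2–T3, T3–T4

A tree decomposition must satisfy three properties: every vertex lies in some bag; for every edge, both endpoints lie together in some bag; and for every vertex, the bags containing it form a connected subtree. Here vertex 3 appears in no bag, so the decomposition is invalid.

No — vertex 3 appears in no bag.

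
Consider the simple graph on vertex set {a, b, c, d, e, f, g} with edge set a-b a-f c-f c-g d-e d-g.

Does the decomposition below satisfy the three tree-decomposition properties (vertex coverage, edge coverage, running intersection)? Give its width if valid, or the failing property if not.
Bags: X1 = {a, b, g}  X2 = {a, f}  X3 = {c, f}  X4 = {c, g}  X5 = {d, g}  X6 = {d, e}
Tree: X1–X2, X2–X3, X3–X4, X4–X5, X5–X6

No — bags containing vertex g are not connected in the tree.

A tree decomposition must satisfy three properties: every vertex lies in some bag; for every edge, both endpoints lie together in some bag; and for every vertex, the bags containing it form a connected subtree. Here bags containing vertex g are not connected in the tree, so the decomposition is invalid.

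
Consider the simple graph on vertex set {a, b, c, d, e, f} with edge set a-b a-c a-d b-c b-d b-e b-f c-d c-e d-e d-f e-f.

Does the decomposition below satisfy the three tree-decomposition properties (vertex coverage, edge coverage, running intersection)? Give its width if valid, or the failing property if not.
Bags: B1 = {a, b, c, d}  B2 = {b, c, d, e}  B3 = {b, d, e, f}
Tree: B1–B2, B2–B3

Yes; width 3.

Every vertex of G appears in some bag (union = {a, b, c, d, e, f}); every edge is covered by a bag; and for each vertex v the set of bags containing v is connected in the bag tree. The decomposition is therefore valid. The largest bag has 4 vertices, so the width is 3.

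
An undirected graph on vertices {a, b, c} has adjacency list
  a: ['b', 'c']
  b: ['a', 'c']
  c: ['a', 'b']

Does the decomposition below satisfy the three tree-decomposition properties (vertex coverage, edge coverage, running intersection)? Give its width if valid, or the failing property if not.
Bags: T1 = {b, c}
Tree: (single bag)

A tree decomposition must satisfy three properties: every vertex lies in some bag; for every edge, both endpoints lie together in some bag; and for every vertex, the bags containing it form a connected subtree. Here vertex a appears in no bag, so the decomposition is invalid.

No — vertex a appears in no bag.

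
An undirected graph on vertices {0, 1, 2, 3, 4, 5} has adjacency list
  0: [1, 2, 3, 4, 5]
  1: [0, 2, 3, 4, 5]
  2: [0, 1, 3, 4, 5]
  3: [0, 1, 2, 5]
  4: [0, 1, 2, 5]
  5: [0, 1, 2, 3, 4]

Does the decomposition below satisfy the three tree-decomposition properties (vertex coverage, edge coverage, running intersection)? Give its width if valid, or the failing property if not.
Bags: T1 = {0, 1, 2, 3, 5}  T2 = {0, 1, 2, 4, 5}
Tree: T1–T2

Yes; width 4.

Every vertex of G appears in some bag (union = {0, 1, 2, 3, 4, 5}); every edge is covered by a bag; and for each vertex v the set of bags containing v is connected in the bag tree. The decomposition is therefore valid. The largest bag has 5 vertices, so the width is 4.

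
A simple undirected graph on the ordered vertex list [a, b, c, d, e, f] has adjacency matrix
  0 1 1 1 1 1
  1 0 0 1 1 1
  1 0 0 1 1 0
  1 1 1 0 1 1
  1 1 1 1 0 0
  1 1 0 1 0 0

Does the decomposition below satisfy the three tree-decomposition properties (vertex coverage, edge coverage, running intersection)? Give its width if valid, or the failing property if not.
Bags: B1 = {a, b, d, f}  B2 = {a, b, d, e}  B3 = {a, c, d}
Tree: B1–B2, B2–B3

A tree decomposition must satisfy three properties: every vertex lies in some bag; for every edge, both endpoints lie together in some bag; and for every vertex, the bags containing it form a connected subtree. Here edge (e,c) lies in no bag, so the decomposition is invalid.

No — edge (e,c) lies in no bag.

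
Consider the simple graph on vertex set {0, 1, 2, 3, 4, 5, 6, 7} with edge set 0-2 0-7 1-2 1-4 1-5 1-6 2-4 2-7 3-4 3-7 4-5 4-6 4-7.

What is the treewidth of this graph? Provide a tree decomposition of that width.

Treewidth 2.
One optimal decomposition is:
Bags: B1 = {0, 2, 7}  B2 = {2, 4, 7}  B3 = {1, 2, 4}  B4 = {3, 4, 7}  B5 = {1, 4, 5}  B6 = {1, 4, 6}
Tree: B1–B2, B2–B3, B2–B4, B3–B5, B5–B6

Each bag holds 3 vertices, so the decomposition has width 2, which upper-bounds the treewidth. On the other hand G contains the 3-clique {0, 2, 7}. A clique must lie in a single bag of any decomposition, so no decomposition can have width below 2. Therefore the treewidth is 2.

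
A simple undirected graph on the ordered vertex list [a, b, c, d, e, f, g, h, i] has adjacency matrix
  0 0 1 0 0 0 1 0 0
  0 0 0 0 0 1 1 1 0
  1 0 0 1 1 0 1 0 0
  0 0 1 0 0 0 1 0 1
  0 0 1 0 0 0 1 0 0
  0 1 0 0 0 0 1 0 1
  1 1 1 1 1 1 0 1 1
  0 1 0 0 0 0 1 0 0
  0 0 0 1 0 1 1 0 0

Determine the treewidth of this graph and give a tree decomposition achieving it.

Each bag holds 3 vertices, so the decomposition has width 2, which upper-bounds the treewidth. On the other hand G contains the 3-clique {b, f, g}. A clique must lie in a single bag of any decomposition, so no decomposition can have width below 2. The upper and lower bounds meet at 2, so that is the treewidth.

Treewidth 2.
One optimal decomposition is:
Bags: B1 = {d, g, i}  B2 = {c, d, g}  B3 = {f, g, i}  B4 = {b, f, g}  B5 = {a, c, g}  B6 = {c, e, g}  B7 = {b, g, h}
Tree: B1–B2, B1–B3, B3–B4, B2–B5, B5–B6, B4–B7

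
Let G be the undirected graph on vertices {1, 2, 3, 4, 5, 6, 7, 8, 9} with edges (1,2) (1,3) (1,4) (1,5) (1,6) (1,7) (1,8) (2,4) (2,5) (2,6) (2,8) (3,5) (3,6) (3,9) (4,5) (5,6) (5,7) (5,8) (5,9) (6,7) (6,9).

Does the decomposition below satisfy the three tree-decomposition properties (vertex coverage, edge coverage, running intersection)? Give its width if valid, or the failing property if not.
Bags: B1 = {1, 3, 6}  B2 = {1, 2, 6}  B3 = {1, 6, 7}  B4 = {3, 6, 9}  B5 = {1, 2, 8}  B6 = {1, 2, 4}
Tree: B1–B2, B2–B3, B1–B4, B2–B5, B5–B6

No — vertex 5 appears in no bag.

A tree decomposition must satisfy three properties: every vertex lies in some bag; for every edge, both endpoints lie together in some bag; and for every vertex, the bags containing it form a connected subtree. Here vertex 5 appears in no bag, so the decomposition is invalid.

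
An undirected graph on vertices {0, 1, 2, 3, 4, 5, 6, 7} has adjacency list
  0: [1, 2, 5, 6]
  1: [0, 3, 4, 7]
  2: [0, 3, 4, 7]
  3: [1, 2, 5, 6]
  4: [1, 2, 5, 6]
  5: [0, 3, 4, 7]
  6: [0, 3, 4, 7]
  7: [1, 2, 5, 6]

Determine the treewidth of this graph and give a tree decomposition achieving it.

Each bag holds 5 vertices, so the decomposition has width 4, which upper-bounds the treewidth. For the lower bound: the 5 vertex sets {1,3}, {0,6}, {4,5}, {7}, {2} are disjoint, each induces a connected subgraph, and every pair is joined by at least one edge of G. Contracting each set to a single vertex therefore yields K_{5} as a minor, and since treewidth is minor-monotone, tw(G) ≥ tw(K_{5}) = 4. Therefore the treewidth is 4.

Treewidth 4.
One optimal decomposition is:
Bags: B1 = {0, 1, 3, 4, 7}  B2 = {0, 3, 4, 6, 7}  B3 = {0, 3, 4, 5, 7}  B4 = {0, 2, 3, 4, 7}
Tree: B1–B2, B2–B3, B3–B4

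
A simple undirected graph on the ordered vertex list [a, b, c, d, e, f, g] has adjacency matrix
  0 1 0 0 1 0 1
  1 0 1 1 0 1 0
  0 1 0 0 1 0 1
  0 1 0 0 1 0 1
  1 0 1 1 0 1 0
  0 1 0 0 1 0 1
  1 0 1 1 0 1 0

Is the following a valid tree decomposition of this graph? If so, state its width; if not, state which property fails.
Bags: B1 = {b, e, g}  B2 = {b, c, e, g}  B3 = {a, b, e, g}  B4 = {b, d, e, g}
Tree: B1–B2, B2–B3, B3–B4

No — vertex f appears in no bag.

A tree decomposition must satisfy three properties: every vertex lies in some bag; for every edge, both endpoints lie together in some bag; and for every vertex, the bags containing it form a connected subtree. Here vertex f appears in no bag, so the decomposition is invalid.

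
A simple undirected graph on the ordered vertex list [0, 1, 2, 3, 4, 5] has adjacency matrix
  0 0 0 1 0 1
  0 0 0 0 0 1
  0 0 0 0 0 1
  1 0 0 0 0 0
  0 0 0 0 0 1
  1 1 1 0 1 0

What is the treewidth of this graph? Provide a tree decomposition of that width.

Each bag holds 2 vertices, so the decomposition has width 1, which upper-bounds the treewidth. G has an edge, so its treewidth is at least 1. Combining the bounds, tw(G) = 1.

Treewidth 1.
One such decomposition:
Bags: B1 = {1, 5}  B2 = {0, 5}  B3 = {2, 5}  B4 = {0, 3}  B5 = {4, 5}
Tree: B1–B2, B2–B3, B2–B4, B1–B5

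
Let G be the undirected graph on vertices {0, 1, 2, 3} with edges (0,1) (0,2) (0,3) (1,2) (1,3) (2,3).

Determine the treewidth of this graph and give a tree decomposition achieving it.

A single bag containing all 4 vertices is trivially a valid decomposition of width 3. For the lower bound, the 4 vertices {0, 1, 2, 3} are pairwise adjacent, and any tree decomposition puts a clique entirely inside one bag — forcing width ≥ 3. The upper and lower bounds meet at 3, so that is the treewidth.

Treewidth 3.
Bags: B1 = {0, 1, 2, 3}
Tree: (single bag)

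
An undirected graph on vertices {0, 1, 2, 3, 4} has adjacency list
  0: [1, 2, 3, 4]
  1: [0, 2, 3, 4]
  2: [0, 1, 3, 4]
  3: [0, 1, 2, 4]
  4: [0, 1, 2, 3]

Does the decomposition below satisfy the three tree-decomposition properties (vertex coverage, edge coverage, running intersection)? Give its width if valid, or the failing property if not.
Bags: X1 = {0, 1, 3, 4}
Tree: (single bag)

A tree decomposition must satisfy three properties: every vertex lies in some bag; for every edge, both endpoints lie together in some bag; and for every vertex, the bags containing it form a connected subtree. Here vertex 2 appears in no bag, so the decomposition is invalid.

No — vertex 2 appears in no bag.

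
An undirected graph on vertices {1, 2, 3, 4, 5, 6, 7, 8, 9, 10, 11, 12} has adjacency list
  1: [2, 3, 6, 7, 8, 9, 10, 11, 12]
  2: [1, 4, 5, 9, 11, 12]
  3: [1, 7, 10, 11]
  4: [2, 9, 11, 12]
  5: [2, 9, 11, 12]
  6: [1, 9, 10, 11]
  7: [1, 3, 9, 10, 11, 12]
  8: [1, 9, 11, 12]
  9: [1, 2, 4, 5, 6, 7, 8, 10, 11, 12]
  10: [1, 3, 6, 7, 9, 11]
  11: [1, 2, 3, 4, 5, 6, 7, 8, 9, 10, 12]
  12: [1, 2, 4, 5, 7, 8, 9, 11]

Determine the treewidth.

4

A width-4 tree decomposition is:
Bags: B1 = {1, 2, 9, 11, 12}  B2 = {1, 8, 9, 11, 12}  B3 = {1, 7, 9, 11, 12}  B4 = {2, 5, 9, 11, 12}  B5 = {2, 4, 9, 11, 12}  B6 = {1, 7, 9, 10, 11}  B7 = {1, 3, 7, 10, 11}  B8 = {1, 6, 9, 10, 11}
Tree: B1–B2, B2–B3, B1–B4, B1–B5, B3–B6, B6–B7, B6–B8
Every bag has size at most 5, so the width is 5 − 1 = 4 and tw(G) ≤ 4. For the lower bound, the 5 vertices {1, 6, 9, 10, 11} are pairwise adjacent, and any tree decomposition puts a clique entirely inside one bag — forcing width ≥ 4. Hence tw(G) = 4 exactly.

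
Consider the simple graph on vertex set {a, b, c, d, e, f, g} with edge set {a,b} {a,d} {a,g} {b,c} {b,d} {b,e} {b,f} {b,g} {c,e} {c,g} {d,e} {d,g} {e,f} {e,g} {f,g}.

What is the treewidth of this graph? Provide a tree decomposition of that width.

The largest bag has 4 vertices, giving width 3; this decomposition certifies tw(G) ≤ 3. For the lower bound, the 4 vertices {b, d, e, g} are pairwise adjacent, and any tree decomposition puts a clique entirely inside one bag — forcing width ≥ 3. Combining the bounds, tw(G) = 3.

Treewidth 3.
One such decomposition:
Bags: B1 = {b, c, e, g}  B2 = {b, d, e, g}  B3 = {a, b, d, g}  B4 = {b, e, f, g}
Tree: B1–B2, B2–B3, B1–B4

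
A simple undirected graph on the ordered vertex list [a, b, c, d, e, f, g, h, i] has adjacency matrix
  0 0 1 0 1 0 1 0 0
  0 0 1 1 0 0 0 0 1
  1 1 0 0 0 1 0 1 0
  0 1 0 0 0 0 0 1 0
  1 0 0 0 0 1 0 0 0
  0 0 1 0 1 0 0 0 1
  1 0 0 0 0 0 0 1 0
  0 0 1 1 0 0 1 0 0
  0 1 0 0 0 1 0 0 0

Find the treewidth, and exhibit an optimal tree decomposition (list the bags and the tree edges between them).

The largest bag has 4 vertices, giving width 3; this decomposition certifies tw(G) ≤ 3. For the lower bound: the 4 vertex sets {d,g,h}, {b}, {c}, {a,e,f,i} are disjoint, each induces a connected subgraph, and every pair is joined by at least one edge of G. Contracting each set to a single vertex therefore yields K_{4} as a minor, and since treewidth is minor-monotone, tw(G) ≥ tw(K_{4}) = 3. Therefore the treewidth is 3.

Treewidth 3.
Bags: B1 = {b, d, g, h}  B2 = {b, c, g, h}  B3 = {a, b, c, g}  B4 = {a, b, c, i}  B5 = {a, c, f, i}  B6 = {a, e, f, i}
Tree: B1–B2, B2–B3, B3–B4, B4–B5, B5–B6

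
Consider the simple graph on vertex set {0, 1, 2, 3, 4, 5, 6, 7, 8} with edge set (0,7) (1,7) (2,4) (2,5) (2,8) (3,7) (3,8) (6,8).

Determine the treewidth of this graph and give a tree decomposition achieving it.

Treewidth 1.
Bags: B1 = {3, 8}  B2 = {2, 8}  B3 = {2, 5}  B4 = {6, 8}  B5 = {3, 7}  B6 = {1, 7}  B7 = {0, 7}  B8 = {2, 4}
Tree: B1–B2, B2–B3, B1–B4, B1–B5, B5–B6, B5–B7, B2–B8

Each bag holds 2 vertices, so the decomposition has width 1, which upper-bounds the treewidth. Any graph with an edge has treewidth ≥ 1, and G has the edge 3–8. The upper and lower bounds meet at 1, so that is the treewidth.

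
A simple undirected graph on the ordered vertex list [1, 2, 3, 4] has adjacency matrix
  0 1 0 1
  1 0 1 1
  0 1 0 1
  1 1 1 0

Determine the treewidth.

A width-2 tree decomposition is:
Bags: B1 = {2, 3, 4}  B2 = {1, 2, 4}
Tree: B1–B2
The largest bag has 3 vertices, giving width 2; this decomposition certifies tw(G) ≤ 2. On the other hand G contains the 3-clique {1, 2, 4}. A clique must lie in a single bag of any decomposition, so no decomposition can have width below 2. Combining the bounds, tw(G) = 2.

2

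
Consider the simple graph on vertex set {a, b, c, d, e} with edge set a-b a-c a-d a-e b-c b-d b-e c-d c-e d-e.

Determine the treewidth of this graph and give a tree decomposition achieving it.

With just one bag of size 5, the width is 5 − 1 = 4, so tw(G) ≤ 4. On the other hand G contains the 5-clique {a, b, c, d, e}. A clique must lie in a single bag of any decomposition, so no decomposition can have width below 4. Hence tw(G) = 4 exactly.

Treewidth 4.
Bags: B1 = {a, b, c, d, e}
Tree: (single bag)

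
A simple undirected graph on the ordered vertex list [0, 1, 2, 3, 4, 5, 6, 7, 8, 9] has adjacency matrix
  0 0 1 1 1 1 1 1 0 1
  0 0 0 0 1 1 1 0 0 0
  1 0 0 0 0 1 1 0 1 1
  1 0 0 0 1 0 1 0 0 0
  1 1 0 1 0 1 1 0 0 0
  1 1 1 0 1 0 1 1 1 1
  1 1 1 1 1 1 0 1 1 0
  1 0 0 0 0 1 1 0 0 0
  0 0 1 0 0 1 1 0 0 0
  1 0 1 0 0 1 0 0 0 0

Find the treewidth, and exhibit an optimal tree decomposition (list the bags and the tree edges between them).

Treewidth 3.
One such decomposition:
Bags: B1 = {2, 5, 6, 8}  B2 = {0, 2, 5, 6}  B3 = {0, 5, 6, 7}  B4 = {0, 4, 5, 6}  B5 = {0, 3, 4, 6}  B6 = {0, 2, 5, 9}  B7 = {1, 4, 5, 6}
Tree: B1–B2, B2–B3, B3–B4, B4–B5, B2–B6, B4–B7

The largest bag has 4 vertices, giving width 3; this decomposition certifies tw(G) ≤ 3. For the lower bound, the 4 vertices {0, 3, 4, 6} are pairwise adjacent, and any tree decomposition puts a clique entirely inside one bag — forcing width ≥ 3. Combining the bounds, tw(G) = 3.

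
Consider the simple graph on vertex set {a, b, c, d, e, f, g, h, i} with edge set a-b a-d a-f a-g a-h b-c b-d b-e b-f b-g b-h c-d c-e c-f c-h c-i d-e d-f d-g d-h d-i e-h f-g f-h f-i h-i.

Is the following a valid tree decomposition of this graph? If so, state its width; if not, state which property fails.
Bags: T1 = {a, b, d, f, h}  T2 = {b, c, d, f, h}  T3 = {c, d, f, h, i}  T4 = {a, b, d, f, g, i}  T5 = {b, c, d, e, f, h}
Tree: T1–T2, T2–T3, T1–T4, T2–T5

A tree decomposition must satisfy three properties: every vertex lies in some bag; for every edge, both endpoints lie together in some bag; and for every vertex, the bags containing it form a connected subtree. Here bags containing vertex i are not connected in the tree, so the decomposition is invalid.

No — bags containing vertex i are not connected in the tree.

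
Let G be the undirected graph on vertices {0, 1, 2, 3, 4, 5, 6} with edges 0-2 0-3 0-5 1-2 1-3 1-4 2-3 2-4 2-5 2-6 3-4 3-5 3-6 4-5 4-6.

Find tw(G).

3

A width-3 tree decomposition is:
Bags: B1 = {2, 3, 4, 6}  B2 = {1, 2, 3, 4}  B3 = {2, 3, 4, 5}  B4 = {0, 2, 3, 5}
Tree: B1–B2, B1–B3, B3–B4
Every bag has size at most 4, so the width is 4 − 1 = 3 and tw(G) ≤ 3. For the lower bound, the 4 vertices {0, 2, 3, 5} are pairwise adjacent, and any tree decomposition puts a clique entirely inside one bag — forcing width ≥ 3. Hence tw(G) = 3 exactly.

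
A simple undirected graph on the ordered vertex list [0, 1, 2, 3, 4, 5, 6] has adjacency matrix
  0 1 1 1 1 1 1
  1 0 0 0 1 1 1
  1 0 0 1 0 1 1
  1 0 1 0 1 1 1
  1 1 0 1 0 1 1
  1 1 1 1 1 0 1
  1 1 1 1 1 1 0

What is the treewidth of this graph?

A width-4 tree decomposition is:
Bags: B1 = {0, 2, 3, 5, 6}  B2 = {0, 3, 4, 5, 6}  B3 = {0, 1, 4, 5, 6}
Tree: B1–B2, B2–B3
Each bag holds 5 vertices, so the decomposition has width 4, which upper-bounds the treewidth. On the other hand G contains the 5-clique {0, 1, 4, 5, 6}. A clique must lie in a single bag of any decomposition, so no decomposition can have width below 4. Combining the bounds, tw(G) = 4.

4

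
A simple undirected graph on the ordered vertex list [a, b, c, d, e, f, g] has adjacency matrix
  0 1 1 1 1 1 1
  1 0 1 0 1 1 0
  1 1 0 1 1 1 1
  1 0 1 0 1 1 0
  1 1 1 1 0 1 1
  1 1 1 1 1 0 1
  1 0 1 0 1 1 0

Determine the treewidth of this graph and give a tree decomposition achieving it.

Treewidth 4.
One optimal decomposition is:
Bags: B1 = {a, c, d, e, f}  B2 = {a, b, c, e, f}  B3 = {a, c, e, f, g}
Tree: B1–B2, B1–B3

Every bag has size at most 5, so the width is 5 − 1 = 4 and tw(G) ≤ 4. Conversely, {a, c, d, e, f} is a clique of size 5, and the vertices of any clique must share a bag in every tree decomposition; so some bag has ≥ 5 vertices and tw(G) ≥ 4. Therefore the treewidth is 4.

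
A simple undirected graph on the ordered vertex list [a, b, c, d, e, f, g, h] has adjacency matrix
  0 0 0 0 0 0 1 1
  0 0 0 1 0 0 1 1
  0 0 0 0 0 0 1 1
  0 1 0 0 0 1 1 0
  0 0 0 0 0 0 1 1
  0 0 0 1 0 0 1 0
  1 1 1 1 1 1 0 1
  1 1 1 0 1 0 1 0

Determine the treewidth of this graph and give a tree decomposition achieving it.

Treewidth 2.
One optimal decomposition is:
Bags: B1 = {c, g, h}  B2 = {b, g, h}  B3 = {b, d, g}  B4 = {d, f, g}  B5 = {a, g, h}  B6 = {e, g, h}
Tree: B1–B2, B2–B3, B3–B4, B2–B5, B2–B6

The largest bag has 3 vertices, giving width 2; this decomposition certifies tw(G) ≤ 2. Conversely, {d, f, g} is a clique of size 3, and the vertices of any clique must share a bag in every tree decomposition; so some bag has ≥ 3 vertices and tw(G) ≥ 2. Therefore the treewidth is 2.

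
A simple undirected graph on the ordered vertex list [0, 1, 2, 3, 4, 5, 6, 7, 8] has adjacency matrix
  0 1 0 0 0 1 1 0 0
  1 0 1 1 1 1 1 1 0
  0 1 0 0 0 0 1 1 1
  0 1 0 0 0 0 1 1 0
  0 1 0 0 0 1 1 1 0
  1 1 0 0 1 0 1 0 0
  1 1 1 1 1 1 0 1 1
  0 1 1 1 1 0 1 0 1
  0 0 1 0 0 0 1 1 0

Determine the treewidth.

A width-3 tree decomposition is:
Bags: B1 = {1, 2, 6, 7}  B2 = {2, 6, 7, 8}  B3 = {1, 4, 6, 7}  B4 = {1, 4, 5, 6}  B5 = {1, 3, 6, 7}  B6 = {0, 1, 5, 6}
Tree: B1–B2, B1–B3, B3–B4, B3–B5, B4–B6
Every bag has size at most 4, so the width is 4 − 1 = 3 and tw(G) ≤ 3. For the lower bound, the 4 vertices {2, 6, 7, 8} are pairwise adjacent, and any tree decomposition puts a clique entirely inside one bag — forcing width ≥ 3. Combining the bounds, tw(G) = 3.

3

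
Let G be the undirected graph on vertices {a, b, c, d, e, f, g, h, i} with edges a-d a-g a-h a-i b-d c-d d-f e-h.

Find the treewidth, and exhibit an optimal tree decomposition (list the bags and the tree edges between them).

Treewidth 1.
One such decomposition:
Bags: B1 = {a, d}  B2 = {a, g}  B3 = {c, d}  B4 = {b, d}  B5 = {a, h}  B6 = {a, i}  B7 = {d, f}  B8 = {e, h}
Tree: B1–B2, B1–B3, B1–B4, B1–B5, B5–B6, B4–B7, B5–B8

Every bag has size at most 2, so the width is 2 − 1 = 1 and tw(G) ≤ 1. Since G has at least one edge (e.g. d–a), it is not an edgeless graph, so tw(G) ≥ 1. Therefore the treewidth is 1.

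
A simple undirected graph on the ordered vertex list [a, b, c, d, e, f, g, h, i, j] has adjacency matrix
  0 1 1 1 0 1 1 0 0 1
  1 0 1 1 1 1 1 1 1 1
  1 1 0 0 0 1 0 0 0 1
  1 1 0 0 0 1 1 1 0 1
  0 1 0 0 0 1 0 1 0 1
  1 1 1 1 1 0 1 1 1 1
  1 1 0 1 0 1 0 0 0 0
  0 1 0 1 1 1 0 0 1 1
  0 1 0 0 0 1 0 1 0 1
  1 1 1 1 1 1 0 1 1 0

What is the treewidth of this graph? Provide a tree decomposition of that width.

Treewidth 4.
Bags: B1 = {a, b, c, f, j}  B2 = {a, b, d, f, j}  B3 = {b, d, f, h, j}  B4 = {b, f, h, i, j}  B5 = {a, b, d, f, g}  B6 = {b, e, f, h, j}
Tree: B1–B2, B2–B3, B3–B4, B2–B5, B3–B6

Every bag has size at most 5, so the width is 5 − 1 = 4 and tw(G) ≤ 4. For the lower bound, the 5 vertices {a, b, d, f, g} are pairwise adjacent, and any tree decomposition puts a clique entirely inside one bag — forcing width ≥ 4. Combining the bounds, tw(G) = 4.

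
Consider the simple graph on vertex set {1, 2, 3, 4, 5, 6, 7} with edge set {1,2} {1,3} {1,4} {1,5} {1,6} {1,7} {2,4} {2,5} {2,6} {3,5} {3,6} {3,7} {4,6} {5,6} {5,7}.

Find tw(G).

3

A width-3 tree decomposition is:
Bags: B1 = {1, 2, 5, 6}  B2 = {1, 3, 5, 6}  B3 = {1, 3, 5, 7}  B4 = {1, 2, 4, 6}
Tree: B1–B2, B2–B3, B1–B4
The largest bag has 4 vertices, giving width 3; this decomposition certifies tw(G) ≤ 3. On the other hand G contains the 4-clique {1, 2, 4, 6}. A clique must lie in a single bag of any decomposition, so no decomposition can have width below 3. Therefore the treewidth is 3.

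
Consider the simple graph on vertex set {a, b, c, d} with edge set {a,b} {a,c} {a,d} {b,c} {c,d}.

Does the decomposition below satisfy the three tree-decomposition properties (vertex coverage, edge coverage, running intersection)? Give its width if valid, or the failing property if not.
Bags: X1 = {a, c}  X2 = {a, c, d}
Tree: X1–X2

No — vertex b appears in no bag.

A tree decomposition must satisfy three properties: every vertex lies in some bag; for every edge, both endpoints lie together in some bag; and for every vertex, the bags containing it form a connected subtree. Here vertex b appears in no bag, so the decomposition is invalid.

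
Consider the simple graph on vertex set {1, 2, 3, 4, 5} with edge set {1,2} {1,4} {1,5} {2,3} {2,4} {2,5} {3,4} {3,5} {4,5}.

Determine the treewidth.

3

A width-3 tree decomposition is:
Bags: B1 = {2, 3, 4, 5}  B2 = {1, 2, 4, 5}
Tree: B1–B2
Each bag holds 4 vertices, so the decomposition has width 3, which upper-bounds the treewidth. On the other hand G contains the 4-clique {1, 2, 4, 5}. A clique must lie in a single bag of any decomposition, so no decomposition can have width below 3. Therefore the treewidth is 3.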